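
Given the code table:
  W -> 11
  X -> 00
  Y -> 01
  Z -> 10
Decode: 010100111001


Decoding:
01 -> Y
01 -> Y
00 -> X
11 -> W
10 -> Z
01 -> Y


Result: YYXWZY


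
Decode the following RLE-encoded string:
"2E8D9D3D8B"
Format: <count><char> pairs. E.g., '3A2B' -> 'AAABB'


Expanding each <count><char> pair:
  2E -> 'EE'
  8D -> 'DDDDDDDD'
  9D -> 'DDDDDDDDD'
  3D -> 'DDD'
  8B -> 'BBBBBBBB'

Decoded = EEDDDDDDDDDDDDDDDDDDDDBBBBBBBB


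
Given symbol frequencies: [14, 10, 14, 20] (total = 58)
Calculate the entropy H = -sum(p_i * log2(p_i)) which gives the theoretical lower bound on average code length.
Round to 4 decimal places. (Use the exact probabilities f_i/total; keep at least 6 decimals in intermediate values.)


Per-symbol terms -p_i * log2(p_i) with p_i = f_i/58:
  p = 14/58 = 0.241379: log2(p) = -2.050626, -p*log2(p) = 0.494979
  p = 10/58 = 0.172414: log2(p) = -2.536053, -p*log2(p) = 0.437251
  p = 14/58 = 0.241379: log2(p) = -2.050626, -p*log2(p) = 0.494979
  p = 20/58 = 0.344828: log2(p) = -1.536053, -p*log2(p) = 0.529673
H = 0.494979 + 0.437251 + 0.494979 + 0.529673 = 1.956882

H = 1.9569 bits/symbol


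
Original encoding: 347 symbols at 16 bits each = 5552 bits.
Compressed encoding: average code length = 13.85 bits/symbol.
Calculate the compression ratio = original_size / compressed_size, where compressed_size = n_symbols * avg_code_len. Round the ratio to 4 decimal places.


original_size = n_symbols * orig_bits = 347 * 16 = 5552 bits
compressed_size = n_symbols * avg_code_len = 347 * 13.85 = 4805.95 bits
ratio = original_size / compressed_size = 5552 / 4805.95 = 1.1552

Compression ratio = 1.1552


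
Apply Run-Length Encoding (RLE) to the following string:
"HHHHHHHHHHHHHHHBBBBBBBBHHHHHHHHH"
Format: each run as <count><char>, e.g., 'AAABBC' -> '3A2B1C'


Scanning runs left to right:
  i=0: run of 'H' x 15 -> '15H'
  i=15: run of 'B' x 8 -> '8B'
  i=23: run of 'H' x 9 -> '9H'

RLE = 15H8B9H


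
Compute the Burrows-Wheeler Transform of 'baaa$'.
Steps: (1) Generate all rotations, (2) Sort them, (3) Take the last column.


Rotations (sorted):
  0: $baaa -> last char: a
  1: a$baa -> last char: a
  2: aa$ba -> last char: a
  3: aaa$b -> last char: b
  4: baaa$ -> last char: $


BWT = aaab$


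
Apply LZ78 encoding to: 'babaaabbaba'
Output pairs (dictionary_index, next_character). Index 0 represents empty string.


LZ78 encoding steps:
Dictionary: {0: ''}
Step 1: w='' (idx 0), next='b' -> output (0, 'b'), add 'b' as idx 1
Step 2: w='' (idx 0), next='a' -> output (0, 'a'), add 'a' as idx 2
Step 3: w='b' (idx 1), next='a' -> output (1, 'a'), add 'ba' as idx 3
Step 4: w='a' (idx 2), next='a' -> output (2, 'a'), add 'aa' as idx 4
Step 5: w='b' (idx 1), next='b' -> output (1, 'b'), add 'bb' as idx 5
Step 6: w='a' (idx 2), next='b' -> output (2, 'b'), add 'ab' as idx 6
Step 7: w='a' (idx 2), end of input -> output (2, '')


Encoded: [(0, 'b'), (0, 'a'), (1, 'a'), (2, 'a'), (1, 'b'), (2, 'b'), (2, '')]


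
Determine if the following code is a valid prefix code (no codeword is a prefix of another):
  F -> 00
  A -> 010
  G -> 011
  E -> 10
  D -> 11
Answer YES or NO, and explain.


Checking each pair (does one codeword prefix another?):
  F='00' vs A='010': no prefix
  F='00' vs G='011': no prefix
  F='00' vs E='10': no prefix
  F='00' vs D='11': no prefix
  A='010' vs F='00': no prefix
  A='010' vs G='011': no prefix
  A='010' vs E='10': no prefix
  A='010' vs D='11': no prefix
  G='011' vs F='00': no prefix
  G='011' vs A='010': no prefix
  G='011' vs E='10': no prefix
  G='011' vs D='11': no prefix
  E='10' vs F='00': no prefix
  E='10' vs A='010': no prefix
  E='10' vs G='011': no prefix
  E='10' vs D='11': no prefix
  D='11' vs F='00': no prefix
  D='11' vs A='010': no prefix
  D='11' vs G='011': no prefix
  D='11' vs E='10': no prefix
No violation found over all pairs.

YES -- this is a valid prefix code. No codeword is a prefix of any other codeword.


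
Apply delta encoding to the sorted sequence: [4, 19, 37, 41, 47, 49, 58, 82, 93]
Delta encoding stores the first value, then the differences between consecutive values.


First value: 4
Deltas:
  19 - 4 = 15
  37 - 19 = 18
  41 - 37 = 4
  47 - 41 = 6
  49 - 47 = 2
  58 - 49 = 9
  82 - 58 = 24
  93 - 82 = 11


Delta encoded: [4, 15, 18, 4, 6, 2, 9, 24, 11]


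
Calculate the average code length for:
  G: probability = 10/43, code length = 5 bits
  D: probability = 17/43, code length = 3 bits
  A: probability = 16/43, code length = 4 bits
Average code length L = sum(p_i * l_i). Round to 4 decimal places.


Weighted contributions p_i * l_i:
  G: (10/43) * 5 = 50/43
  D: (17/43) * 3 = 51/43
  A: (16/43) * 4 = 64/43
Sum = (50 + 51 + 64)/43 = 165/43

L = 165/43 = 3.8372 bits/symbol


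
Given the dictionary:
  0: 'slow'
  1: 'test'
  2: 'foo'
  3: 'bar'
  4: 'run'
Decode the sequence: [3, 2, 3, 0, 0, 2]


Look up each index in the dictionary:
  3 -> 'bar'
  2 -> 'foo'
  3 -> 'bar'
  0 -> 'slow'
  0 -> 'slow'
  2 -> 'foo'

Decoded: "bar foo bar slow slow foo"


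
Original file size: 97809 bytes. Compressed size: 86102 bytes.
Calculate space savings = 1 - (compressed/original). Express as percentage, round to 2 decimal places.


ratio = compressed/original = 86102/97809 = 0.880308
savings = 1 - ratio = 1 - 0.880308 = 0.119692
as a percentage: 0.119692 * 100 = 11.97%

Space savings = 1 - 86102/97809 = 11.97%


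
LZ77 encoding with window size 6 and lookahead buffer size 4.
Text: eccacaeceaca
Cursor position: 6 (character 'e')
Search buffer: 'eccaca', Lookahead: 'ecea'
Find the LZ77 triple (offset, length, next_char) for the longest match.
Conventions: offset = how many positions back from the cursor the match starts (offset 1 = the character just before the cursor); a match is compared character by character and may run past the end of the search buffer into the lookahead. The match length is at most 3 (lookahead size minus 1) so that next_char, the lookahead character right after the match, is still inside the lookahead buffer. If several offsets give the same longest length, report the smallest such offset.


Try each offset into the search buffer:
  offset=1 (pos 5, char 'a'): match length 0
  offset=2 (pos 4, char 'c'): match length 0
  offset=3 (pos 3, char 'a'): match length 0
  offset=4 (pos 2, char 'c'): match length 0
  offset=5 (pos 1, char 'c'): match length 0
  offset=6 (pos 0, char 'e'): match length 2
Longest match has length 2 at offset 6.
next_char = character at position 6 + 2 = 8 -> 'e'

Best match: offset=6, length=2 (matching 'ec' starting at position 0)
LZ77 triple: (6, 2, 'e')


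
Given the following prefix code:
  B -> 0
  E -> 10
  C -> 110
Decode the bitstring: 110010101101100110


Decoding step by step:
Bits 110 -> C
Bits 0 -> B
Bits 10 -> E
Bits 10 -> E
Bits 110 -> C
Bits 110 -> C
Bits 0 -> B
Bits 110 -> C


Decoded message: CBEECCBC


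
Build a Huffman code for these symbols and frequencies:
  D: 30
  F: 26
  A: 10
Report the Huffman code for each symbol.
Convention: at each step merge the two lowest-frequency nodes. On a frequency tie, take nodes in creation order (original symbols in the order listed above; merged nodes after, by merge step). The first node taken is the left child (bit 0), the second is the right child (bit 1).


Huffman tree construction:
Step 1: Merge A(10) + F(26) = 36
Step 2: Merge D(30) + (A+F)(36) = 66
Read each symbol's code off the tree from the root (left child = 0, right child = 1).

Codes:
  D: 0 (length 1)
  F: 11 (length 2)
  A: 10 (length 2)
Average code length: 102/66 = 1.5455 bits/symbol


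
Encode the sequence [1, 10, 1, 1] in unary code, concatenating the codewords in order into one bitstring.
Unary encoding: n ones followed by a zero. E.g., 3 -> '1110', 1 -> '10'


Encode each number as n ones followed by a terminating 0:
  1 -> 10 (2 bits)
  10 -> 11111111110 (11 bits)
  1 -> 10 (2 bits)
  1 -> 10 (2 bits)
Total length = 2 + 11 + 2 + 2 = 17 bits.

Unary([1, 10, 1, 1]) = 10111111111101010 (17 bits)


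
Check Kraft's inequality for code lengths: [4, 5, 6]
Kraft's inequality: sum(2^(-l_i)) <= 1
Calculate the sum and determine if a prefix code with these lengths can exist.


Sum = 2^(-4) + 2^(-5) + 2^(-6)
    = 0.0625 + 0.03125 + 0.015625
    = 7/64 = 0.109375
Since 0.109375 <= 1, Kraft's inequality IS satisfied.
A prefix code with these lengths CAN exist.

Kraft sum = 0.109375. Satisfied.


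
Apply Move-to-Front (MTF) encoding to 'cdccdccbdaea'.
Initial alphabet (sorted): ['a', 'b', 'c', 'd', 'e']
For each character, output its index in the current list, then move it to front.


MTF encoding:
'c': index 2 in ['a', 'b', 'c', 'd', 'e'] -> ['c', 'a', 'b', 'd', 'e']
'd': index 3 in ['c', 'a', 'b', 'd', 'e'] -> ['d', 'c', 'a', 'b', 'e']
'c': index 1 in ['d', 'c', 'a', 'b', 'e'] -> ['c', 'd', 'a', 'b', 'e']
'c': index 0 in ['c', 'd', 'a', 'b', 'e'] -> ['c', 'd', 'a', 'b', 'e']
'd': index 1 in ['c', 'd', 'a', 'b', 'e'] -> ['d', 'c', 'a', 'b', 'e']
'c': index 1 in ['d', 'c', 'a', 'b', 'e'] -> ['c', 'd', 'a', 'b', 'e']
'c': index 0 in ['c', 'd', 'a', 'b', 'e'] -> ['c', 'd', 'a', 'b', 'e']
'b': index 3 in ['c', 'd', 'a', 'b', 'e'] -> ['b', 'c', 'd', 'a', 'e']
'd': index 2 in ['b', 'c', 'd', 'a', 'e'] -> ['d', 'b', 'c', 'a', 'e']
'a': index 3 in ['d', 'b', 'c', 'a', 'e'] -> ['a', 'd', 'b', 'c', 'e']
'e': index 4 in ['a', 'd', 'b', 'c', 'e'] -> ['e', 'a', 'd', 'b', 'c']
'a': index 1 in ['e', 'a', 'd', 'b', 'c'] -> ['a', 'e', 'd', 'b', 'c']


Output: [2, 3, 1, 0, 1, 1, 0, 3, 2, 3, 4, 1]


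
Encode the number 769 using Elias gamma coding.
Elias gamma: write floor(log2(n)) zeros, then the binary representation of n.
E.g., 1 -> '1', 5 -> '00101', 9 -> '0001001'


num_bits = floor(log2(769)) + 1 = 10
leading_zeros = num_bits - 1 = 9
binary(769) = 1100000001

Elias gamma(769) = '000000000' + '1100000001' = 0000000001100000001 (19 bits)


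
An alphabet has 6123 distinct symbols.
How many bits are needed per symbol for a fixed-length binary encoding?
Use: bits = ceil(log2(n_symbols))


log2(6123) = 12.58
Bracket: 2^12 = 4096 < 6123 <= 2^13 = 8192
So ceil(log2(6123)) = 13

bits = ceil(log2(6123)) = ceil(12.58) = 13 bits


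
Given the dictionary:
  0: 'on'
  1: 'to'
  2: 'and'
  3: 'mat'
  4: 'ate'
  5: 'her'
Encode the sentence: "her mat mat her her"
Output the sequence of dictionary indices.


Look up each word in the dictionary:
  'her' -> 5
  'mat' -> 3
  'mat' -> 3
  'her' -> 5
  'her' -> 5

Encoded: [5, 3, 3, 5, 5]


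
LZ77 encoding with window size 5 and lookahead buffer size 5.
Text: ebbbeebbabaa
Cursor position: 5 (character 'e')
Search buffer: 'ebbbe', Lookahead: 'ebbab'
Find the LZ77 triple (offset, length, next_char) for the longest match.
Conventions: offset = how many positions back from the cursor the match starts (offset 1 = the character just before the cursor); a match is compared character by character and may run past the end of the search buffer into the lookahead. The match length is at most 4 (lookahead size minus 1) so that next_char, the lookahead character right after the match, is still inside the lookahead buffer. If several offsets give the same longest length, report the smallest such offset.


Try each offset into the search buffer:
  offset=1 (pos 4, char 'e'): match length 1
  offset=2 (pos 3, char 'b'): match length 0
  offset=3 (pos 2, char 'b'): match length 0
  offset=4 (pos 1, char 'b'): match length 0
  offset=5 (pos 0, char 'e'): match length 3
Longest match has length 3 at offset 5.
next_char = character at position 5 + 3 = 8 -> 'a'

Best match: offset=5, length=3 (matching 'ebb' starting at position 0)
LZ77 triple: (5, 3, 'a')


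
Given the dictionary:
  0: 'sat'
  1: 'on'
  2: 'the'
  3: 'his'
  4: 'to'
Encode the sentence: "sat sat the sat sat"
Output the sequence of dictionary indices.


Look up each word in the dictionary:
  'sat' -> 0
  'sat' -> 0
  'the' -> 2
  'sat' -> 0
  'sat' -> 0

Encoded: [0, 0, 2, 0, 0]


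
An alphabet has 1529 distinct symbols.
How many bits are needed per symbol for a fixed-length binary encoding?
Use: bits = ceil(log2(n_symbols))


log2(1529) = 10.5784
Bracket: 2^10 = 1024 < 1529 <= 2^11 = 2048
So ceil(log2(1529)) = 11

bits = ceil(log2(1529)) = ceil(10.5784) = 11 bits


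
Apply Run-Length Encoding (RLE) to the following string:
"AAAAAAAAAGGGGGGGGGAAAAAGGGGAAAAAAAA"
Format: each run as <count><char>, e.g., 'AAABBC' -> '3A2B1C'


Scanning runs left to right:
  i=0: run of 'A' x 9 -> '9A'
  i=9: run of 'G' x 9 -> '9G'
  i=18: run of 'A' x 5 -> '5A'
  i=23: run of 'G' x 4 -> '4G'
  i=27: run of 'A' x 8 -> '8A'

RLE = 9A9G5A4G8A


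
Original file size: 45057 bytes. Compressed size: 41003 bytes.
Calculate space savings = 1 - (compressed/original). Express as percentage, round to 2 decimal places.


ratio = compressed/original = 41003/45057 = 0.910025
savings = 1 - ratio = 1 - 0.910025 = 0.089975
as a percentage: 0.089975 * 100 = 9.0%

Space savings = 1 - 41003/45057 = 9.0%


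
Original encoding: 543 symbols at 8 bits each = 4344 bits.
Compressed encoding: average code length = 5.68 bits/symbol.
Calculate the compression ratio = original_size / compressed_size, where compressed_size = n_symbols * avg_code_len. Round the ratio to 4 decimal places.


original_size = n_symbols * orig_bits = 543 * 8 = 4344 bits
compressed_size = n_symbols * avg_code_len = 543 * 5.68 = 3084.24 bits
ratio = original_size / compressed_size = 4344 / 3084.24 = 1.4085

Compression ratio = 1.4085


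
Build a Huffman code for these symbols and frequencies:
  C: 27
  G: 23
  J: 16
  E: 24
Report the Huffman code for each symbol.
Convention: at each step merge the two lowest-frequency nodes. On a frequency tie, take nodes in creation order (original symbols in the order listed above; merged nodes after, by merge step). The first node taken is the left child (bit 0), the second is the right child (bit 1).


Huffman tree construction:
Step 1: Merge J(16) + G(23) = 39
Step 2: Merge E(24) + C(27) = 51
Step 3: Merge (J+G)(39) + (E+C)(51) = 90
Read each symbol's code off the tree from the root (left child = 0, right child = 1).

Codes:
  C: 11 (length 2)
  G: 01 (length 2)
  J: 00 (length 2)
  E: 10 (length 2)
Average code length: 180/90 = 2.0000 bits/symbol


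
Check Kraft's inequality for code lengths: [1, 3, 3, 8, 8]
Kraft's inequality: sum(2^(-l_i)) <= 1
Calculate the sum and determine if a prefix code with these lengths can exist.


Sum = 2^(-1) + 2^(-3) + 2^(-3) + 2^(-8) + 2^(-8)
    = 0.5 + 0.125 + 0.125 + 0.00390625 + 0.00390625
    = 194/256 = 0.7578125
Since 0.7578125 <= 1, Kraft's inequality IS satisfied.
A prefix code with these lengths CAN exist.

Kraft sum = 0.7578125. Satisfied.


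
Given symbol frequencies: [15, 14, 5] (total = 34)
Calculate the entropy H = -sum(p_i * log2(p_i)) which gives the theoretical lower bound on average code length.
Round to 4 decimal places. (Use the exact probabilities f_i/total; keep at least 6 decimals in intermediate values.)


Per-symbol terms -p_i * log2(p_i) with p_i = f_i/34:
  p = 15/34 = 0.441176: log2(p) = -1.180572, -p*log2(p) = 0.520841
  p = 14/34 = 0.411765: log2(p) = -1.280108, -p*log2(p) = 0.527103
  p = 5/34 = 0.147059: log2(p) = -2.765535, -p*log2(p) = 0.406696
H = 0.520841 + 0.527103 + 0.406696 = 1.454640

H = 1.4546 bits/symbol


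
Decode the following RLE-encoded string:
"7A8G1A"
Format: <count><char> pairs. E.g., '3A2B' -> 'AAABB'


Expanding each <count><char> pair:
  7A -> 'AAAAAAA'
  8G -> 'GGGGGGGG'
  1A -> 'A'

Decoded = AAAAAAAGGGGGGGGA


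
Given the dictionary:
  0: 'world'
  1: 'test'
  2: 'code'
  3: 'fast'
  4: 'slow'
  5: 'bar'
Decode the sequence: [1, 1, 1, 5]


Look up each index in the dictionary:
  1 -> 'test'
  1 -> 'test'
  1 -> 'test'
  5 -> 'bar'

Decoded: "test test test bar"


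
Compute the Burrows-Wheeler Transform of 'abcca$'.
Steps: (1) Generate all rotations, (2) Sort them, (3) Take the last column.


Rotations (sorted):
  0: $abcca -> last char: a
  1: a$abcc -> last char: c
  2: abcca$ -> last char: $
  3: bcca$a -> last char: a
  4: ca$abc -> last char: c
  5: cca$ab -> last char: b


BWT = ac$acb


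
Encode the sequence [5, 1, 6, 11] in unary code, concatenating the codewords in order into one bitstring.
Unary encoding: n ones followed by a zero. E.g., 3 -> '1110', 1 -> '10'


Encode each number as n ones followed by a terminating 0:
  5 -> 111110 (6 bits)
  1 -> 10 (2 bits)
  6 -> 1111110 (7 bits)
  11 -> 111111111110 (12 bits)
Total length = 6 + 2 + 7 + 12 = 27 bits.

Unary([5, 1, 6, 11]) = 111110101111110111111111110 (27 bits)


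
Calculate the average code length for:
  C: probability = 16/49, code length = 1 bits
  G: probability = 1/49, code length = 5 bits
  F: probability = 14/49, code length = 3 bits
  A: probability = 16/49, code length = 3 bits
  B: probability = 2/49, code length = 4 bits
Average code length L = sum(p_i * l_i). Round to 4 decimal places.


Weighted contributions p_i * l_i:
  C: (16/49) * 1 = 16/49
  G: (1/49) * 5 = 5/49
  F: (14/49) * 3 = 42/49
  A: (16/49) * 3 = 48/49
  B: (2/49) * 4 = 8/49
Sum = (16 + 5 + 42 + 48 + 8)/49 = 119/49

L = 119/49 = 2.4286 bits/symbol


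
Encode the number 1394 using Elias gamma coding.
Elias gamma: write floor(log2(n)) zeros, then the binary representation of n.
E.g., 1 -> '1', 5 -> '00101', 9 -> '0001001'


num_bits = floor(log2(1394)) + 1 = 11
leading_zeros = num_bits - 1 = 10
binary(1394) = 10101110010

Elias gamma(1394) = '0000000000' + '10101110010' = 000000000010101110010 (21 bits)


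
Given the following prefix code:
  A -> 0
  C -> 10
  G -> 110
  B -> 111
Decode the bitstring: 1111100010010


Decoding step by step:
Bits 111 -> B
Bits 110 -> G
Bits 0 -> A
Bits 0 -> A
Bits 10 -> C
Bits 0 -> A
Bits 10 -> C


Decoded message: BGAACAC


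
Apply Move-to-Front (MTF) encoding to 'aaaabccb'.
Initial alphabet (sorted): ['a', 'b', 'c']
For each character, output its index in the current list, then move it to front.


MTF encoding:
'a': index 0 in ['a', 'b', 'c'] -> ['a', 'b', 'c']
'a': index 0 in ['a', 'b', 'c'] -> ['a', 'b', 'c']
'a': index 0 in ['a', 'b', 'c'] -> ['a', 'b', 'c']
'a': index 0 in ['a', 'b', 'c'] -> ['a', 'b', 'c']
'b': index 1 in ['a', 'b', 'c'] -> ['b', 'a', 'c']
'c': index 2 in ['b', 'a', 'c'] -> ['c', 'b', 'a']
'c': index 0 in ['c', 'b', 'a'] -> ['c', 'b', 'a']
'b': index 1 in ['c', 'b', 'a'] -> ['b', 'c', 'a']


Output: [0, 0, 0, 0, 1, 2, 0, 1]


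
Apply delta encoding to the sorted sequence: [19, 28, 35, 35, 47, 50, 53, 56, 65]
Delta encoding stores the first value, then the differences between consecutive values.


First value: 19
Deltas:
  28 - 19 = 9
  35 - 28 = 7
  35 - 35 = 0
  47 - 35 = 12
  50 - 47 = 3
  53 - 50 = 3
  56 - 53 = 3
  65 - 56 = 9


Delta encoded: [19, 9, 7, 0, 12, 3, 3, 3, 9]


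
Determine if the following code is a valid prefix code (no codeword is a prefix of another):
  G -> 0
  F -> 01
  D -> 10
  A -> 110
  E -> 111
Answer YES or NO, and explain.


Checking each pair (does one codeword prefix another?):
  G='0' vs F='01': prefix -- VIOLATION

NO -- this is NOT a valid prefix code. G (0) is a prefix of F (01).


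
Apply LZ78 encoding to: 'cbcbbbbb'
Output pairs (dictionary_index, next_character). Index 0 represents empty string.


LZ78 encoding steps:
Dictionary: {0: ''}
Step 1: w='' (idx 0), next='c' -> output (0, 'c'), add 'c' as idx 1
Step 2: w='' (idx 0), next='b' -> output (0, 'b'), add 'b' as idx 2
Step 3: w='c' (idx 1), next='b' -> output (1, 'b'), add 'cb' as idx 3
Step 4: w='b' (idx 2), next='b' -> output (2, 'b'), add 'bb' as idx 4
Step 5: w='bb' (idx 4), end of input -> output (4, '')


Encoded: [(0, 'c'), (0, 'b'), (1, 'b'), (2, 'b'), (4, '')]


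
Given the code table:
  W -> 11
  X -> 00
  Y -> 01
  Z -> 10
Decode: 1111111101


Decoding:
11 -> W
11 -> W
11 -> W
11 -> W
01 -> Y


Result: WWWWY


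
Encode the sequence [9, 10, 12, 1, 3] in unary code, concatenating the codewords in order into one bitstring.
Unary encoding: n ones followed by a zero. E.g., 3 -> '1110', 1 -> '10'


Encode each number as n ones followed by a terminating 0:
  9 -> 1111111110 (10 bits)
  10 -> 11111111110 (11 bits)
  12 -> 1111111111110 (13 bits)
  1 -> 10 (2 bits)
  3 -> 1110 (4 bits)
Total length = 10 + 11 + 13 + 2 + 4 = 40 bits.

Unary([9, 10, 12, 1, 3]) = 1111111110111111111101111111111110101110 (40 bits)


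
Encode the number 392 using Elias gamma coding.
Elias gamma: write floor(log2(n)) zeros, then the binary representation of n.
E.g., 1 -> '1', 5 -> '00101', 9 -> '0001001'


num_bits = floor(log2(392)) + 1 = 9
leading_zeros = num_bits - 1 = 8
binary(392) = 110001000

Elias gamma(392) = '00000000' + '110001000' = 00000000110001000 (17 bits)


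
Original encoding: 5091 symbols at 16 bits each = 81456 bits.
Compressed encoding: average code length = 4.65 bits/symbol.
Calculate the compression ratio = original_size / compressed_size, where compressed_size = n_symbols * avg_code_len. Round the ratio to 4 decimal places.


original_size = n_symbols * orig_bits = 5091 * 16 = 81456 bits
compressed_size = n_symbols * avg_code_len = 5091 * 4.65 = 23673.15 bits
ratio = original_size / compressed_size = 81456 / 23673.15 = 3.4409

Compression ratio = 3.4409


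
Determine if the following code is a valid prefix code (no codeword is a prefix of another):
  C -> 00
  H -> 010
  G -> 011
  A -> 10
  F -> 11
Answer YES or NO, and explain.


Checking each pair (does one codeword prefix another?):
  C='00' vs H='010': no prefix
  C='00' vs G='011': no prefix
  C='00' vs A='10': no prefix
  C='00' vs F='11': no prefix
  H='010' vs C='00': no prefix
  H='010' vs G='011': no prefix
  H='010' vs A='10': no prefix
  H='010' vs F='11': no prefix
  G='011' vs C='00': no prefix
  G='011' vs H='010': no prefix
  G='011' vs A='10': no prefix
  G='011' vs F='11': no prefix
  A='10' vs C='00': no prefix
  A='10' vs H='010': no prefix
  A='10' vs G='011': no prefix
  A='10' vs F='11': no prefix
  F='11' vs C='00': no prefix
  F='11' vs H='010': no prefix
  F='11' vs G='011': no prefix
  F='11' vs A='10': no prefix
No violation found over all pairs.

YES -- this is a valid prefix code. No codeword is a prefix of any other codeword.


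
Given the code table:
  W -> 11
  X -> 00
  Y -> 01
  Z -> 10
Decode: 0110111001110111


Decoding:
01 -> Y
10 -> Z
11 -> W
10 -> Z
01 -> Y
11 -> W
01 -> Y
11 -> W


Result: YZWZYWYW


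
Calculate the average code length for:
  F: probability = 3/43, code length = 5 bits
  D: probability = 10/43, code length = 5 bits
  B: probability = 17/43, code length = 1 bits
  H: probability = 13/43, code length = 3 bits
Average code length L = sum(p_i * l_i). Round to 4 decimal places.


Weighted contributions p_i * l_i:
  F: (3/43) * 5 = 15/43
  D: (10/43) * 5 = 50/43
  B: (17/43) * 1 = 17/43
  H: (13/43) * 3 = 39/43
Sum = (15 + 50 + 17 + 39)/43 = 121/43

L = 121/43 = 2.8140 bits/symbol


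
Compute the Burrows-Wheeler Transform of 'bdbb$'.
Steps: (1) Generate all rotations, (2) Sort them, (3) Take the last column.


Rotations (sorted):
  0: $bdbb -> last char: b
  1: b$bdb -> last char: b
  2: bb$bd -> last char: d
  3: bdbb$ -> last char: $
  4: dbb$b -> last char: b


BWT = bbd$b


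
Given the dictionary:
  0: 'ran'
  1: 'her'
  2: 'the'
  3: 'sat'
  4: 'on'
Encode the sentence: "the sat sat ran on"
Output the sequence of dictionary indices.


Look up each word in the dictionary:
  'the' -> 2
  'sat' -> 3
  'sat' -> 3
  'ran' -> 0
  'on' -> 4

Encoded: [2, 3, 3, 0, 4]


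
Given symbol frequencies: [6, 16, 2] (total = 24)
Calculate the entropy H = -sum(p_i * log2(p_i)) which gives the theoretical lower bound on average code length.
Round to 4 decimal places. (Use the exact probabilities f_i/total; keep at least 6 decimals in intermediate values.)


Per-symbol terms -p_i * log2(p_i) with p_i = f_i/24:
  p = 6/24 = 0.250000: log2(p) = -2.000000, -p*log2(p) = 0.500000
  p = 16/24 = 0.666667: log2(p) = -0.584963, -p*log2(p) = 0.389975
  p = 2/24 = 0.083333: log2(p) = -3.584963, -p*log2(p) = 0.298747
H = 0.500000 + 0.389975 + 0.298747 = 1.188722

H = 1.1887 bits/symbol


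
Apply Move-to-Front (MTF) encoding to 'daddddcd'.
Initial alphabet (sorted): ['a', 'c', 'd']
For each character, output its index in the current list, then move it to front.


MTF encoding:
'd': index 2 in ['a', 'c', 'd'] -> ['d', 'a', 'c']
'a': index 1 in ['d', 'a', 'c'] -> ['a', 'd', 'c']
'd': index 1 in ['a', 'd', 'c'] -> ['d', 'a', 'c']
'd': index 0 in ['d', 'a', 'c'] -> ['d', 'a', 'c']
'd': index 0 in ['d', 'a', 'c'] -> ['d', 'a', 'c']
'd': index 0 in ['d', 'a', 'c'] -> ['d', 'a', 'c']
'c': index 2 in ['d', 'a', 'c'] -> ['c', 'd', 'a']
'd': index 1 in ['c', 'd', 'a'] -> ['d', 'c', 'a']


Output: [2, 1, 1, 0, 0, 0, 2, 1]


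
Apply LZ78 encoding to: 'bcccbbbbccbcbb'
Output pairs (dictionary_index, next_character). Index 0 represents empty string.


LZ78 encoding steps:
Dictionary: {0: ''}
Step 1: w='' (idx 0), next='b' -> output (0, 'b'), add 'b' as idx 1
Step 2: w='' (idx 0), next='c' -> output (0, 'c'), add 'c' as idx 2
Step 3: w='c' (idx 2), next='c' -> output (2, 'c'), add 'cc' as idx 3
Step 4: w='b' (idx 1), next='b' -> output (1, 'b'), add 'bb' as idx 4
Step 5: w='bb' (idx 4), next='c' -> output (4, 'c'), add 'bbc' as idx 5
Step 6: w='c' (idx 2), next='b' -> output (2, 'b'), add 'cb' as idx 6
Step 7: w='cb' (idx 6), next='b' -> output (6, 'b'), add 'cbb' as idx 7


Encoded: [(0, 'b'), (0, 'c'), (2, 'c'), (1, 'b'), (4, 'c'), (2, 'b'), (6, 'b')]


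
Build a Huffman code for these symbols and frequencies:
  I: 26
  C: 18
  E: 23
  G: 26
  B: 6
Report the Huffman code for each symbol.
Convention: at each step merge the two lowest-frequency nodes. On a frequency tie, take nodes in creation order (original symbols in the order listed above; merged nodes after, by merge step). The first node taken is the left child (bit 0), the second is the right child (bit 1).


Huffman tree construction:
Step 1: Merge B(6) + C(18) = 24
Step 2: Merge E(23) + (B+C)(24) = 47
Step 3: Merge I(26) + G(26) = 52
Step 4: Merge (E+(B+C))(47) + (I+G)(52) = 99
Read each symbol's code off the tree from the root (left child = 0, right child = 1).

Codes:
  I: 10 (length 2)
  C: 011 (length 3)
  E: 00 (length 2)
  G: 11 (length 2)
  B: 010 (length 3)
Average code length: 222/99 = 2.2424 bits/symbol


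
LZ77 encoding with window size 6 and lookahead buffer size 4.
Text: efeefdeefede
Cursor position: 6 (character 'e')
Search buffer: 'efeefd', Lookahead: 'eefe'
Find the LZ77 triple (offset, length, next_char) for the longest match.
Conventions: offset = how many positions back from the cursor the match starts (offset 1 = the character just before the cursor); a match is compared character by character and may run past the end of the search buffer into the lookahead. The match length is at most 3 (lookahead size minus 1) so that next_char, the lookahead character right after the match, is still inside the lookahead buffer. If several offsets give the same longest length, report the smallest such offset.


Try each offset into the search buffer:
  offset=1 (pos 5, char 'd'): match length 0
  offset=2 (pos 4, char 'f'): match length 0
  offset=3 (pos 3, char 'e'): match length 1
  offset=4 (pos 2, char 'e'): match length 3
  offset=5 (pos 1, char 'f'): match length 0
  offset=6 (pos 0, char 'e'): match length 1
Longest match has length 3 at offset 4.
next_char = character at position 6 + 3 = 9 -> 'e'

Best match: offset=4, length=3 (matching 'eef' starting at position 2)
LZ77 triple: (4, 3, 'e')


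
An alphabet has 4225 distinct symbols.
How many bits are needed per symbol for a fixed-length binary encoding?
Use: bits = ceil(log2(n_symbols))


log2(4225) = 12.0447
Bracket: 2^12 = 4096 < 4225 <= 2^13 = 8192
So ceil(log2(4225)) = 13

bits = ceil(log2(4225)) = ceil(12.0447) = 13 bits


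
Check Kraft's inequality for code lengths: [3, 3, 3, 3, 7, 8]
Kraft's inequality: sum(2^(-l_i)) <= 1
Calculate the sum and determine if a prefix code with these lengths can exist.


Sum = 2^(-3) + 2^(-3) + 2^(-3) + 2^(-3) + 2^(-7) + 2^(-8)
    = 0.125 + 0.125 + 0.125 + 0.125 + 0.0078125 + 0.00390625
    = 131/256 = 0.51171875
Since 0.51171875 <= 1, Kraft's inequality IS satisfied.
A prefix code with these lengths CAN exist.

Kraft sum = 0.51171875. Satisfied.


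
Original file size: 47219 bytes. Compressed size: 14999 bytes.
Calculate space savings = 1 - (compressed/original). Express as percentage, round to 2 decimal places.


ratio = compressed/original = 14999/47219 = 0.317648
savings = 1 - ratio = 1 - 0.317648 = 0.682352
as a percentage: 0.682352 * 100 = 68.24%

Space savings = 1 - 14999/47219 = 68.24%


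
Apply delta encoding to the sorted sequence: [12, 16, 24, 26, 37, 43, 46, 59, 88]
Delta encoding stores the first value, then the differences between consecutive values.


First value: 12
Deltas:
  16 - 12 = 4
  24 - 16 = 8
  26 - 24 = 2
  37 - 26 = 11
  43 - 37 = 6
  46 - 43 = 3
  59 - 46 = 13
  88 - 59 = 29


Delta encoded: [12, 4, 8, 2, 11, 6, 3, 13, 29]


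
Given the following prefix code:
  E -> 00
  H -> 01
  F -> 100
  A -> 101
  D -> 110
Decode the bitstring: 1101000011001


Decoding step by step:
Bits 110 -> D
Bits 100 -> F
Bits 00 -> E
Bits 110 -> D
Bits 01 -> H


Decoded message: DFEDH


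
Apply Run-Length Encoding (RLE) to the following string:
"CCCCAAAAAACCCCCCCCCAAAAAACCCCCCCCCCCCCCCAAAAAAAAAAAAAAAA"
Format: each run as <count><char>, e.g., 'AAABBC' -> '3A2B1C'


Scanning runs left to right:
  i=0: run of 'C' x 4 -> '4C'
  i=4: run of 'A' x 6 -> '6A'
  i=10: run of 'C' x 9 -> '9C'
  i=19: run of 'A' x 6 -> '6A'
  i=25: run of 'C' x 15 -> '15C'
  i=40: run of 'A' x 16 -> '16A'

RLE = 4C6A9C6A15C16A


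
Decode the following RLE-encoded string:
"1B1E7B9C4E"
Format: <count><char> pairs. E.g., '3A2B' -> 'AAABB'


Expanding each <count><char> pair:
  1B -> 'B'
  1E -> 'E'
  7B -> 'BBBBBBB'
  9C -> 'CCCCCCCCC'
  4E -> 'EEEE'

Decoded = BEBBBBBBBCCCCCCCCCEEEE


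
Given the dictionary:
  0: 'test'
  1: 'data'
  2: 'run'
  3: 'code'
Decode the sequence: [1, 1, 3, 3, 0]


Look up each index in the dictionary:
  1 -> 'data'
  1 -> 'data'
  3 -> 'code'
  3 -> 'code'
  0 -> 'test'

Decoded: "data data code code test"


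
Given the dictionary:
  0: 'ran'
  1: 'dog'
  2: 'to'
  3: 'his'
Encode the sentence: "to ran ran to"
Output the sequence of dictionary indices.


Look up each word in the dictionary:
  'to' -> 2
  'ran' -> 0
  'ran' -> 0
  'to' -> 2

Encoded: [2, 0, 0, 2]


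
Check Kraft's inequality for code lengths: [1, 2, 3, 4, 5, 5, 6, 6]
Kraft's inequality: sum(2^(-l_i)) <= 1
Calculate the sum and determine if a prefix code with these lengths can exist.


Sum = 2^(-1) + 2^(-2) + 2^(-3) + 2^(-4) + 2^(-5) + 2^(-5) + 2^(-6) + 2^(-6)
    = 0.5 + 0.25 + 0.125 + 0.0625 + 0.03125 + 0.03125 + 0.015625 + 0.015625
    = 66/64 = 1.03125
Since 1.03125 > 1, Kraft's inequality is NOT satisfied.
A prefix code with these lengths CANNOT exist.

Kraft sum = 1.03125. Not satisfied.


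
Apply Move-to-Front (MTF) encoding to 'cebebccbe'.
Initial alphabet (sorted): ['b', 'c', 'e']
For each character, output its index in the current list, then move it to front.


MTF encoding:
'c': index 1 in ['b', 'c', 'e'] -> ['c', 'b', 'e']
'e': index 2 in ['c', 'b', 'e'] -> ['e', 'c', 'b']
'b': index 2 in ['e', 'c', 'b'] -> ['b', 'e', 'c']
'e': index 1 in ['b', 'e', 'c'] -> ['e', 'b', 'c']
'b': index 1 in ['e', 'b', 'c'] -> ['b', 'e', 'c']
'c': index 2 in ['b', 'e', 'c'] -> ['c', 'b', 'e']
'c': index 0 in ['c', 'b', 'e'] -> ['c', 'b', 'e']
'b': index 1 in ['c', 'b', 'e'] -> ['b', 'c', 'e']
'e': index 2 in ['b', 'c', 'e'] -> ['e', 'b', 'c']


Output: [1, 2, 2, 1, 1, 2, 0, 1, 2]


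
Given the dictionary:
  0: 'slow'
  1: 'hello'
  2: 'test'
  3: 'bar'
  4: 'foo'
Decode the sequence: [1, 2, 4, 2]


Look up each index in the dictionary:
  1 -> 'hello'
  2 -> 'test'
  4 -> 'foo'
  2 -> 'test'

Decoded: "hello test foo test"


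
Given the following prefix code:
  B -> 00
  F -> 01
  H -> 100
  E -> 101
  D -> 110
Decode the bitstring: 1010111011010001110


Decoding step by step:
Bits 101 -> E
Bits 01 -> F
Bits 110 -> D
Bits 110 -> D
Bits 100 -> H
Bits 01 -> F
Bits 110 -> D


Decoded message: EFDDHFD


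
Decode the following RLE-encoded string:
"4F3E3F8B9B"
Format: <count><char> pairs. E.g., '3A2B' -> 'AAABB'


Expanding each <count><char> pair:
  4F -> 'FFFF'
  3E -> 'EEE'
  3F -> 'FFF'
  8B -> 'BBBBBBBB'
  9B -> 'BBBBBBBBB'

Decoded = FFFFEEEFFFBBBBBBBBBBBBBBBBB


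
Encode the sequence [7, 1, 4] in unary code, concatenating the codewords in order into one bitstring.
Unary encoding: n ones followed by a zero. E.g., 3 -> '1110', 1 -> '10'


Encode each number as n ones followed by a terminating 0:
  7 -> 11111110 (8 bits)
  1 -> 10 (2 bits)
  4 -> 11110 (5 bits)
Total length = 8 + 2 + 5 = 15 bits.

Unary([7, 1, 4]) = 111111101011110 (15 bits)


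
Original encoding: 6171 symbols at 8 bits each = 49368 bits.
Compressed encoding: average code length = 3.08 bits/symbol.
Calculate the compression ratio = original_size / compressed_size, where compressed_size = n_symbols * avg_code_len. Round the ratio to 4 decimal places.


original_size = n_symbols * orig_bits = 6171 * 8 = 49368 bits
compressed_size = n_symbols * avg_code_len = 6171 * 3.08 = 19006.68 bits
ratio = original_size / compressed_size = 49368 / 19006.68 = 2.5974

Compression ratio = 2.5974


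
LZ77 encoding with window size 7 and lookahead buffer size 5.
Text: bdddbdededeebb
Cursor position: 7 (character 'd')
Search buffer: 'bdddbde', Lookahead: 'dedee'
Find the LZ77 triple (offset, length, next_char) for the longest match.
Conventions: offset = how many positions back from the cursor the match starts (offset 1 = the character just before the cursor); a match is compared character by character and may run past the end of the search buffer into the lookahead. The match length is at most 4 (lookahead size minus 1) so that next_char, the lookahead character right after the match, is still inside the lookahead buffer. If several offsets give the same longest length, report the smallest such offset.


Try each offset into the search buffer:
  offset=1 (pos 6, char 'e'): match length 0
  offset=2 (pos 5, char 'd'): match length 4
  offset=3 (pos 4, char 'b'): match length 0
  offset=4 (pos 3, char 'd'): match length 1
  offset=5 (pos 2, char 'd'): match length 1
  offset=6 (pos 1, char 'd'): match length 1
  offset=7 (pos 0, char 'b'): match length 0
Longest match has length 4 at offset 2.
next_char = character at position 7 + 4 = 11 -> 'e'

Best match: offset=2, length=4 (matching 'dede' starting at position 5)
LZ77 triple: (2, 4, 'e')


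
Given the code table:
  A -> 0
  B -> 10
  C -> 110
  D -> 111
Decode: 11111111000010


Decoding:
111 -> D
111 -> D
110 -> C
0 -> A
0 -> A
0 -> A
10 -> B


Result: DDCAAAB


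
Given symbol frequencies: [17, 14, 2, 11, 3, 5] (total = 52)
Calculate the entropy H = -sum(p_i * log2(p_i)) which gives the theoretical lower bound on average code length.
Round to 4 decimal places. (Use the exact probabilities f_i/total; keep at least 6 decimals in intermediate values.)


Per-symbol terms -p_i * log2(p_i) with p_i = f_i/52:
  p = 17/52 = 0.326923: log2(p) = -1.612977, -p*log2(p) = 0.527319
  p = 14/52 = 0.269231: log2(p) = -1.893085, -p*log2(p) = 0.509677
  p = 2/52 = 0.038462: log2(p) = -4.700440, -p*log2(p) = 0.180786
  p = 11/52 = 0.211538: log2(p) = -2.241008, -p*log2(p) = 0.474059
  p = 3/52 = 0.057692: log2(p) = -4.115477, -p*log2(p) = 0.237431
  p = 5/52 = 0.096154: log2(p) = -3.378512, -p*log2(p) = 0.324857
H = 0.527319 + 0.509677 + 0.180786 + 0.474059 + 0.237431 + 0.324857 = 2.254129

H = 2.2541 bits/symbol


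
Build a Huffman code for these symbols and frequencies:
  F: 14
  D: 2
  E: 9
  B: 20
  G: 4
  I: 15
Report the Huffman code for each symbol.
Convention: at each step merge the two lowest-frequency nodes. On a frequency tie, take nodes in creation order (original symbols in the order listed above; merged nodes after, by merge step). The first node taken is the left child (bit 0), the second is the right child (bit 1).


Huffman tree construction:
Step 1: Merge D(2) + G(4) = 6
Step 2: Merge (D+G)(6) + E(9) = 15
Step 3: Merge F(14) + I(15) = 29
Step 4: Merge ((D+G)+E)(15) + B(20) = 35
Step 5: Merge (F+I)(29) + (((D+G)+E)+B)(35) = 64
Read each symbol's code off the tree from the root (left child = 0, right child = 1).

Codes:
  F: 00 (length 2)
  D: 1000 (length 4)
  E: 101 (length 3)
  B: 11 (length 2)
  G: 1001 (length 4)
  I: 01 (length 2)
Average code length: 149/64 = 2.3281 bits/symbol


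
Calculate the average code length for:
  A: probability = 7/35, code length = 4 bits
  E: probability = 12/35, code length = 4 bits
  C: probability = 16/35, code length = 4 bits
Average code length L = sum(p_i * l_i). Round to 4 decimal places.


Weighted contributions p_i * l_i:
  A: (7/35) * 4 = 28/35
  E: (12/35) * 4 = 48/35
  C: (16/35) * 4 = 64/35
Sum = (28 + 48 + 64)/35 = 140/35

L = 140/35 = 4.0000 bits/symbol


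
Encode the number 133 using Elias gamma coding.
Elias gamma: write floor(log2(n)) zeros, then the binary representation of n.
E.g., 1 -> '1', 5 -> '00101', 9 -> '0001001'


num_bits = floor(log2(133)) + 1 = 8
leading_zeros = num_bits - 1 = 7
binary(133) = 10000101

Elias gamma(133) = '0000000' + '10000101' = 000000010000101 (15 bits)


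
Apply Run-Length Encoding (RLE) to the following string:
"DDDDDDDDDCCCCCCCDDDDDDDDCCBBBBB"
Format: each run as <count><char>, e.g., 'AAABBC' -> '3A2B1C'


Scanning runs left to right:
  i=0: run of 'D' x 9 -> '9D'
  i=9: run of 'C' x 7 -> '7C'
  i=16: run of 'D' x 8 -> '8D'
  i=24: run of 'C' x 2 -> '2C'
  i=26: run of 'B' x 5 -> '5B'

RLE = 9D7C8D2C5B


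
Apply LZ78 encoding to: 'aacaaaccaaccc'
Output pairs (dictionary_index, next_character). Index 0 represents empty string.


LZ78 encoding steps:
Dictionary: {0: ''}
Step 1: w='' (idx 0), next='a' -> output (0, 'a'), add 'a' as idx 1
Step 2: w='a' (idx 1), next='c' -> output (1, 'c'), add 'ac' as idx 2
Step 3: w='a' (idx 1), next='a' -> output (1, 'a'), add 'aa' as idx 3
Step 4: w='ac' (idx 2), next='c' -> output (2, 'c'), add 'acc' as idx 4
Step 5: w='aa' (idx 3), next='c' -> output (3, 'c'), add 'aac' as idx 5
Step 6: w='' (idx 0), next='c' -> output (0, 'c'), add 'c' as idx 6
Step 7: w='c' (idx 6), end of input -> output (6, '')


Encoded: [(0, 'a'), (1, 'c'), (1, 'a'), (2, 'c'), (3, 'c'), (0, 'c'), (6, '')]


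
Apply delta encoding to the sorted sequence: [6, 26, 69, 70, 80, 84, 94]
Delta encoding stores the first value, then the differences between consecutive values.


First value: 6
Deltas:
  26 - 6 = 20
  69 - 26 = 43
  70 - 69 = 1
  80 - 70 = 10
  84 - 80 = 4
  94 - 84 = 10


Delta encoded: [6, 20, 43, 1, 10, 4, 10]


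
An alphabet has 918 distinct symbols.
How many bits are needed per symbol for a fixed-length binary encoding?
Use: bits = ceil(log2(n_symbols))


log2(918) = 9.8424
Bracket: 2^9 = 512 < 918 <= 2^10 = 1024
So ceil(log2(918)) = 10

bits = ceil(log2(918)) = ceil(9.8424) = 10 bits


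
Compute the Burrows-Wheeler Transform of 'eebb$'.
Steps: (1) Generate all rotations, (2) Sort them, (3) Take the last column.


Rotations (sorted):
  0: $eebb -> last char: b
  1: b$eeb -> last char: b
  2: bb$ee -> last char: e
  3: ebb$e -> last char: e
  4: eebb$ -> last char: $


BWT = bbee$


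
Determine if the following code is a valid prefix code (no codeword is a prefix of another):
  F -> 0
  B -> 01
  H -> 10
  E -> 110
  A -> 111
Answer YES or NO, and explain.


Checking each pair (does one codeword prefix another?):
  F='0' vs B='01': prefix -- VIOLATION

NO -- this is NOT a valid prefix code. F (0) is a prefix of B (01).


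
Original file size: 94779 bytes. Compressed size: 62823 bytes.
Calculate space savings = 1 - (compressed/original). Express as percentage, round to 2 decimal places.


ratio = compressed/original = 62823/94779 = 0.662837
savings = 1 - ratio = 1 - 0.662837 = 0.337163
as a percentage: 0.337163 * 100 = 33.72%

Space savings = 1 - 62823/94779 = 33.72%
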